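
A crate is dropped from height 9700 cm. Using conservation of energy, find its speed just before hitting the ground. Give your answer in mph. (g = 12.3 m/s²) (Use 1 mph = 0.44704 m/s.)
Convert to SI: h = 97.0 m
mgh = ½mv² ⇒ v = √(2gh) = √(2·12.3·97.0) = 48.8487 m/s = 109.3 mph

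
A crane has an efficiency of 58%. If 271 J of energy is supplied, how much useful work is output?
W_out = η·W_in = 0.58·271 = 157.18 J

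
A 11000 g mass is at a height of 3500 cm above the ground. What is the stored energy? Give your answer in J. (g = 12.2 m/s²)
Convert to SI: m = 11.0 kg, h = 35.0 m
PE = mgh = (11.0)(12.2)(35.0) = 4697 J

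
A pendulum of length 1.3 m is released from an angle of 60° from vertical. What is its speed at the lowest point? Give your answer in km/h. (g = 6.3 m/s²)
h = L(1 − cosθ) = 1.3(1 − cos60°) = 0.65 m
v = √(2gh) = √(2·6.3·0.65) = 2.86182 m/s = 10.3 km/h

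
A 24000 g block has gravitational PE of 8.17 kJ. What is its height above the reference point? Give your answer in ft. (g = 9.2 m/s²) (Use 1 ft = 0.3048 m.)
Convert to SI: m = 24.0 kg, PE = 8170.0 J
h = PE/(mg) = 8170.0/(24.0·9.2) = 37.0018 m = 121.4 ft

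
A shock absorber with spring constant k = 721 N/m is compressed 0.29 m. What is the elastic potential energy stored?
PE = ½kx² = ½(721)(0.29)² = 30.32 J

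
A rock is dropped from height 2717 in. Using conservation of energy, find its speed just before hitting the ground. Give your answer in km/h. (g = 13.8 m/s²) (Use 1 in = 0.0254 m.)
Convert to SI: h = 69.0118 m
mgh = ½mv² ⇒ v = √(2gh) = √(2·13.8·69.0118) = 43.6432 m/s = 157.1 km/h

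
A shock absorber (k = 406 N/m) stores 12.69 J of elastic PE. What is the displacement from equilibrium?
x = √(2·PE/k) = √(2·12.69/406) = 0.25 m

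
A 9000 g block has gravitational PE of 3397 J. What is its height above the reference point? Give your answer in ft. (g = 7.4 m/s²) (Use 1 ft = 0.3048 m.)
Convert to SI: m = 9.0 kg, PE = 3397.0 J
h = PE/(mg) = 3397.0/(9.0·7.4) = 51.006 m = 167.3 ft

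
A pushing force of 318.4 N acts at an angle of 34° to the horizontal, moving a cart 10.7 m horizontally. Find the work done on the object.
W = F·d·cosθ = (318.4)(10.7)cos(34°) = 2824 J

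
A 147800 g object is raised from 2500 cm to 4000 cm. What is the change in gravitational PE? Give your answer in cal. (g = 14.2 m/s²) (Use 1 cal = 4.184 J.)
Convert to SI: m = 147.8 kg, Δh = 15.0 m
ΔPE = mgΔh = (147.8)(14.2)(15.0) = 31481.4 J = 7524 cal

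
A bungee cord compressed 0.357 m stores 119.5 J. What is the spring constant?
k = 2·PE/x² = 2·119.5/(0.357)² = 1875 N/m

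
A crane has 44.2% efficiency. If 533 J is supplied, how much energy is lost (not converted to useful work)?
W_lost = W_in(1 − η) = 533·(1 − 0.442) = 297.4 J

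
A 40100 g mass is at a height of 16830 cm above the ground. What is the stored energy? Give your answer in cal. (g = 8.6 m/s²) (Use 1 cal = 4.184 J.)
Convert to SI: m = 40.1 kg, h = 168.3 m
PE = mgh = (40.1)(8.6)(168.3) = 58039.9 J = 13870 cal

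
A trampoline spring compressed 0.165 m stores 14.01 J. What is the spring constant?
k = 2·PE/x² = 2·14.01/(0.165)² = 1029 N/m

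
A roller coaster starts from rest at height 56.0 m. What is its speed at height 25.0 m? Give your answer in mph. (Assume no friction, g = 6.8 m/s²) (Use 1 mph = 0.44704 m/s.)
mgh₁ = mgh₂ + ½mv² ⇒ v = √(2g(h₁−h₂)) = √(2·6.8·31.0) = 20.5329 m/s = 45.93 mph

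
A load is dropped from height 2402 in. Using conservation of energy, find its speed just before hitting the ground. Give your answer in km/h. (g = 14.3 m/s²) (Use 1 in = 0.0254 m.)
Convert to SI: h = 61.0108 m
mgh = ½mv² ⇒ v = √(2gh) = √(2·14.3·61.0108) = 41.7721 m/s = 150.4 km/h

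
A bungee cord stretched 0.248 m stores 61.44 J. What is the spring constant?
k = 2·PE/x² = 2·61.44/(0.248)² = 1998 N/m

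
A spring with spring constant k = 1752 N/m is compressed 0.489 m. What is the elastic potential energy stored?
PE = ½kx² = ½(1752)(0.489)² = 209.5 J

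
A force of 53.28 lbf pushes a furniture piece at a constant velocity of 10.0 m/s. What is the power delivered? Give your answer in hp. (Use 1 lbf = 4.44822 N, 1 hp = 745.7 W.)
Convert to SI: F = 237.001 N, v = 10.0 m/s
P = Fv = (237.001)(10.0) = 2370.01 W = 3.178 hp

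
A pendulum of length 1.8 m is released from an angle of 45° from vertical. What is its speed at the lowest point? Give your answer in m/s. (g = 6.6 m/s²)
h = L(1 − cosθ) = 1.8(1 − cos45°) = 0.527208 m
v = √(2gh) = √(2·6.6·0.527208) = 2.638 m/s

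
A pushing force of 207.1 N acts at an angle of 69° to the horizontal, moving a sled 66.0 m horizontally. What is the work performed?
W = F·d·cosθ = (207.1)(66.0)cos(69°) = 4898 J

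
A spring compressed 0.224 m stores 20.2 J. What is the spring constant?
k = 2·PE/x² = 2·20.2/(0.224)² = 805.2 N/m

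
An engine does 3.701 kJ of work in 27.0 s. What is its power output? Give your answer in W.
Convert to SI: W = 3701.0 J, t = 27.0 s
P = W/t = 3701.0/27.0 = 137.1 W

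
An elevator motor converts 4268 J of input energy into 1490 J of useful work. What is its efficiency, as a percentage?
η = W_out/W_in = 1490/4268 = 34.91%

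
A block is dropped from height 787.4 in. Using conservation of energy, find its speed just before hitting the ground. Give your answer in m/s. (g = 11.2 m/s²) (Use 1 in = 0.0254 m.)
Convert to SI: h = 20.0 m
mgh = ½mv² ⇒ v = √(2gh) = √(2·11.2·20.0) = 21.17 m/s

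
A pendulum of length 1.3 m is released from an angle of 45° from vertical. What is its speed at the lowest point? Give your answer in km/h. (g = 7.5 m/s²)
h = L(1 − cosθ) = 1.3(1 − cos45°) = 0.380761 m
v = √(2gh) = √(2·7.5·0.380761) = 2.38986 m/s = 8.603 km/h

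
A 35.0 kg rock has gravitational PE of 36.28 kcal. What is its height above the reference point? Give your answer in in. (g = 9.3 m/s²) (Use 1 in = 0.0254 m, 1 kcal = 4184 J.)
Convert to SI: m = 35.0 kg, PE = 151796 J
h = PE/(mg) = 151796/(35.0·9.3) = 466.346 m = 18360 in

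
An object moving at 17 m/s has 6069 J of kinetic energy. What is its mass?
m = 2·KE/v² = 2·6069/(17)² = 42.0 kg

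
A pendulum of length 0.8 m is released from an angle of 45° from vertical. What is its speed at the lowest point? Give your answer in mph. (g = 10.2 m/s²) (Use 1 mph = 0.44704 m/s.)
h = L(1 − cosθ) = 0.8(1 − cos45°) = 0.234315 m
v = √(2gh) = √(2·10.2·0.234315) = 2.18633 m/s = 4.891 mph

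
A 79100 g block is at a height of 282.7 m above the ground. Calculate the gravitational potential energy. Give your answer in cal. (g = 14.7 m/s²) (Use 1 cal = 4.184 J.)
Convert to SI: m = 79.1 kg, h = 282.7 m
PE = mgh = (79.1)(14.7)(282.7) = 328715 J = 78560 cal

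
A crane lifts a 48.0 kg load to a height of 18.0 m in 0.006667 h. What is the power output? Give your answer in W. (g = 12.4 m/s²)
Convert to SI: m = 48.0 kg, h = 18.0 m, t = 24.0012 s
P = mgh/t = (48.0)(12.4)(18.0)/24.0012 = 446.4 W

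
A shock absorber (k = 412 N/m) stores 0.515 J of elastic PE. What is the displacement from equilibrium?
x = √(2·PE/k) = √(2·0.515/412) = 0.05 m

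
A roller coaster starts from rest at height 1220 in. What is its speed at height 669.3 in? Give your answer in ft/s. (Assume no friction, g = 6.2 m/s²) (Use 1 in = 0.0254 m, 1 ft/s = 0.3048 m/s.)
Convert to SI: h₁−h₂ = 13.9878 m
mgh₁ = mgh₂ + ½mv² ⇒ v = √(2g(h₁−h₂)) = √(2·6.2·13.9878) = 13.17 m/s = 43.21 ft/s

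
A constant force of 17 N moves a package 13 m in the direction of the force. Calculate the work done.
W = F·d = (17)(13) = 221.0 J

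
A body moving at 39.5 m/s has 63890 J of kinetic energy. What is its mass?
m = 2·KE/v² = 2·63890/(39.5)² = 81.9 kg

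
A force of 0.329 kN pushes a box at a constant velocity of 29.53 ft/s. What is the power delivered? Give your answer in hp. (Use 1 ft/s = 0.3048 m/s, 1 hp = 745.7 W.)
Convert to SI: F = 329.0 N, v = 9.00074 m/s
P = Fv = (329.0)(9.00074) = 2961.24 W = 3.971 hp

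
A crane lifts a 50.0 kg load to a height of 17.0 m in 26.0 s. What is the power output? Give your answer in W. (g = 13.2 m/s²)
P = mgh/t = (50.0)(13.2)(17.0)/26.0 = 431.5 W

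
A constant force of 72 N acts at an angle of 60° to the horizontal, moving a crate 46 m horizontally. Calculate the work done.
W = F·d·cosθ = (72)(46)cos(60°) = 1656 J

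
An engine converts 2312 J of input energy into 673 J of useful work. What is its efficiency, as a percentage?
η = W_out/W_in = 673/2312 = 29.11%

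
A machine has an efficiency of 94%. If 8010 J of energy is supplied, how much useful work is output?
W_out = η·W_in = 0.94·8010 = 7529.4 J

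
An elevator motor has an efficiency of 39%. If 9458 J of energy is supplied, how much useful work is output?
W_out = η·W_in = 0.39·9458 = 3688.62 J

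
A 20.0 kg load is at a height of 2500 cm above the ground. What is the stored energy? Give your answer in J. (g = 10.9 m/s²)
Convert to SI: m = 20.0 kg, h = 25.0 m
PE = mgh = (20.0)(10.9)(25.0) = 5450 J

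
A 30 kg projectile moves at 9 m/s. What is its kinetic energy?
KE = ½mv² = ½(30)(9)² = 1215.0 J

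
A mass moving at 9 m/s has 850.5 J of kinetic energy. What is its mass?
m = 2·KE/v² = 2·850.5/(9)² = 21.0 kg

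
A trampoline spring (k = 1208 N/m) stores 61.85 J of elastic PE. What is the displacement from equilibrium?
x = √(2·PE/k) = √(2·61.85/1208) = 0.32 m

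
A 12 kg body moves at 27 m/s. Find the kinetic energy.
KE = ½mv² = ½(12)(27)² = 4374.0 J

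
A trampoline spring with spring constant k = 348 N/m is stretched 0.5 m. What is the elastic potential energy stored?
PE = ½kx² = ½(348)(0.5)² = 43.5 J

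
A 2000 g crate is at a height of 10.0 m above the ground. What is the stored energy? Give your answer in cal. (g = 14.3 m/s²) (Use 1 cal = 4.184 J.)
Convert to SI: m = 2.0 kg, h = 10.0 m
PE = mgh = (2.0)(14.3)(10.0) = 286.0 J = 68.36 cal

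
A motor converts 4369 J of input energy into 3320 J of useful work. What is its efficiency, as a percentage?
η = W_out/W_in = 3320/4369 = 75.99%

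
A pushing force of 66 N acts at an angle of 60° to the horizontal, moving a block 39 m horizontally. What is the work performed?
W = F·d·cosθ = (66)(39)cos(60°) = 1287 J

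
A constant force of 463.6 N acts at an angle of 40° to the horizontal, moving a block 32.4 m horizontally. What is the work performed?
W = F·d·cosθ = (463.6)(32.4)cos(40°) = 11510 J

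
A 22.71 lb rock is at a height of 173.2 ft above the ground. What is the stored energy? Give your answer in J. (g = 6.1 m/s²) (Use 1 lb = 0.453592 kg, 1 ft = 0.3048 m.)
Convert to SI: m = 10.3011 kg, h = 52.7914 m
PE = mgh = (10.3011)(6.1)(52.7914) = 3317 J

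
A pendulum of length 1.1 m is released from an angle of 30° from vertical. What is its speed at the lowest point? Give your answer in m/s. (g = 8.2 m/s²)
h = L(1 − cosθ) = 1.1(1 − cos30°) = 0.147372 m
v = √(2gh) = √(2·8.2·0.147372) = 1.555 m/s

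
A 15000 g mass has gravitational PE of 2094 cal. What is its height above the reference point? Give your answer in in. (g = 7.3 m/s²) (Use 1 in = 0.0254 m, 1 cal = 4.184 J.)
Convert to SI: m = 15.0 kg, PE = 8761.3 J
h = PE/(mg) = 8761.3/(15.0·7.3) = 80.0118 m = 3150 in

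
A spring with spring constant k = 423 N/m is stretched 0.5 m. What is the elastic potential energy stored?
PE = ½kx² = ½(423)(0.5)² = 52.88 J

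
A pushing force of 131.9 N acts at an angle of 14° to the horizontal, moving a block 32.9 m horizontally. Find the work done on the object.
W = F·d·cosθ = (131.9)(32.9)cos(14°) = 4211 J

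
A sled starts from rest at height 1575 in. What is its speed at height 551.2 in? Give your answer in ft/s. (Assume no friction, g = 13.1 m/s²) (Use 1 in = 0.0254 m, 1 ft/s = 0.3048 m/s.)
Convert to SI: h₁−h₂ = 26.0045 m
mgh₁ = mgh₂ + ½mv² ⇒ v = √(2g(h₁−h₂)) = √(2·13.1·26.0045) = 26.1021 m/s = 85.64 ft/s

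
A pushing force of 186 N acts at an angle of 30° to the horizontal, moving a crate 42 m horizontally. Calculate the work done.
W = F·d·cosθ = (186)(42)cos(30°) = 6765 J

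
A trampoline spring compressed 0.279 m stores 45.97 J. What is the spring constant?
k = 2·PE/x² = 2·45.97/(0.279)² = 1181 N/m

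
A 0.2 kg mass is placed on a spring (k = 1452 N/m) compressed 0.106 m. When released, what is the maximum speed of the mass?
½kx² = ½mv² ⇒ v = x√(k/m) = (0.106)√(1452/0.2) = 9.032 m/s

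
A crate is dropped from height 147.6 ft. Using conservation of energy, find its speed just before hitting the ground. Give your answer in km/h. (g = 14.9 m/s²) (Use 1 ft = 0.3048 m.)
Convert to SI: h = 44.9885 m
mgh = ½mv² ⇒ v = √(2gh) = √(2·14.9·44.9885) = 36.615 m/s = 131.8 km/h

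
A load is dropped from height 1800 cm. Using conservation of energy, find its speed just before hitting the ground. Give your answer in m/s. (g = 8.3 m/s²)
Convert to SI: h = 18.0 m
mgh = ½mv² ⇒ v = √(2gh) = √(2·8.3·18.0) = 17.29 m/s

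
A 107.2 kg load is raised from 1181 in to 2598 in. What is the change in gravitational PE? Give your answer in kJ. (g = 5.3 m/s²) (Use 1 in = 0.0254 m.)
Convert to SI: m = 107.2 kg, Δh = 35.9918 m
ΔPE = mgΔh = (107.2)(5.3)(35.9918) = 20449.1 J = 20.45 kJ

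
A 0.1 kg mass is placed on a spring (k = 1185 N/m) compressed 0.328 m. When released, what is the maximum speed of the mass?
½kx² = ½mv² ⇒ v = x√(k/m) = (0.328)√(1185/0.1) = 35.71 m/s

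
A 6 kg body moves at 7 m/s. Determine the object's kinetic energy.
KE = ½mv² = ½(6)(7)² = 147.0 J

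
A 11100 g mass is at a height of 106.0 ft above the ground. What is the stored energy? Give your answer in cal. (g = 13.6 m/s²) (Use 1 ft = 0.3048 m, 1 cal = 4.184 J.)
Convert to SI: m = 11.1 kg, h = 32.3088 m
PE = mgh = (11.1)(13.6)(32.3088) = 4877.34 J = 1166 cal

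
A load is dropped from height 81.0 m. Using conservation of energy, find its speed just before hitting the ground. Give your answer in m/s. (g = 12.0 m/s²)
mgh = ½mv² ⇒ v = √(2gh) = √(2·12.0·81.0) = 44.09 m/s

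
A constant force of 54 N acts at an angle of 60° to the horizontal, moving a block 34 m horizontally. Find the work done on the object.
W = F·d·cosθ = (54)(34)cos(60°) = 918.0 J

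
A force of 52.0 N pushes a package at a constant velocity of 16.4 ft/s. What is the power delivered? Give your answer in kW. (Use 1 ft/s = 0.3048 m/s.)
Convert to SI: F = 52.0 N, v = 4.99872 m/s
P = Fv = (52.0)(4.99872) = 259.933 W = 0.2599 kW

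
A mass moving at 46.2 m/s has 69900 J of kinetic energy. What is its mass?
m = 2·KE/v² = 2·69900/(46.2)² = 65.5 kg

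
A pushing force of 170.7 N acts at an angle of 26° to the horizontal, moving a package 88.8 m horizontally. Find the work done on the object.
W = F·d·cosθ = (170.7)(88.8)cos(26°) = 13620 J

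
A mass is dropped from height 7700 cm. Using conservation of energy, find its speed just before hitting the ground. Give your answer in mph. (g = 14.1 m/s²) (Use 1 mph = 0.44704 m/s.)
Convert to SI: h = 77.0 m
mgh = ½mv² ⇒ v = √(2gh) = √(2·14.1·77.0) = 46.5983 m/s = 104.2 mph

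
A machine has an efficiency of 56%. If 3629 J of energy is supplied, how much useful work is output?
W_out = η·W_in = 0.56·3629 = 2032.24 J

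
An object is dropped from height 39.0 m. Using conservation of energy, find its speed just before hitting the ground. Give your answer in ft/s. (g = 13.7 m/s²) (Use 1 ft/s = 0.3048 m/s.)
mgh = ½mv² ⇒ v = √(2gh) = √(2·13.7·39.0) = 32.6894 m/s = 107.2 ft/s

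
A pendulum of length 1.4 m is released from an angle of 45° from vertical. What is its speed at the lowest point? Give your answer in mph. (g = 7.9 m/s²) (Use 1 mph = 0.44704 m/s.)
h = L(1 − cosθ) = 1.4(1 − cos45°) = 0.410051 m
v = √(2gh) = √(2·7.9·0.410051) = 2.54535 m/s = 5.694 mph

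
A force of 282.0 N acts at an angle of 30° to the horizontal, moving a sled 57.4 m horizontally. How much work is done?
W = F·d·cosθ = (282.0)(57.4)cos(30°) = 14020 J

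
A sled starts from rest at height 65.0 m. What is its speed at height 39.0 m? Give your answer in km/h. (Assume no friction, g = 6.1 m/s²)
mgh₁ = mgh₂ + ½mv² ⇒ v = √(2g(h₁−h₂)) = √(2·6.1·26.0) = 17.8101 m/s = 64.12 km/h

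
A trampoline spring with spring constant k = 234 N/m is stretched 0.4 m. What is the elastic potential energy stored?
PE = ½kx² = ½(234)(0.4)² = 18.72 J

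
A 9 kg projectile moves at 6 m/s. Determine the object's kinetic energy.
KE = ½mv² = ½(9)(6)² = 162.0 J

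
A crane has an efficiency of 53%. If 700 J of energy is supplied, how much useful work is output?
W_out = η·W_in = 0.53·700 = 371.0 J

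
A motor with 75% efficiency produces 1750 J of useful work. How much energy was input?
W_in = W_out/η = 1750/0.75 = 2333 J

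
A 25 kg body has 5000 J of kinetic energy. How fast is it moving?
v = √(2·KE/m) = √(2·5000/25) = 20.0 m/s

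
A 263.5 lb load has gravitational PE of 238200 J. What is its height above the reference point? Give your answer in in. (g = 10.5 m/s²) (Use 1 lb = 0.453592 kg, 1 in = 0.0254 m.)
Convert to SI: m = 119.521 kg, PE = 238200 J
h = PE/(mg) = 238200/(119.521·10.5) = 189.804 m = 7473 in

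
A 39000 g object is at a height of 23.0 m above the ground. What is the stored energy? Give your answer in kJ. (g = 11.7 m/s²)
Convert to SI: m = 39.0 kg, h = 23.0 m
PE = mgh = (39.0)(11.7)(23.0) = 10494.9 J = 10.49 kJ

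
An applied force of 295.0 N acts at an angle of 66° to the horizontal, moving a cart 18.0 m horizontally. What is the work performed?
W = F·d·cosθ = (295.0)(18.0)cos(66°) = 2160 J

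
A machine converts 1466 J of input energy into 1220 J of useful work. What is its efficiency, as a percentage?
η = W_out/W_in = 1220/1466 = 83.22%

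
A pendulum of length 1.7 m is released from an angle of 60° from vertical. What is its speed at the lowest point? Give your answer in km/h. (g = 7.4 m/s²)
h = L(1 − cosθ) = 1.7(1 − cos60°) = 0.85 m
v = √(2gh) = √(2·7.4·0.85) = 3.54683 m/s = 12.77 km/h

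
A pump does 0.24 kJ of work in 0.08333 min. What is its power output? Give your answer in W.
Convert to SI: W = 240.0 J, t = 4.9998 s
P = W/t = 240.0/4.9998 = 48.0 W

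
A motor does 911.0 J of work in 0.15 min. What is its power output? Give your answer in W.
Convert to SI: W = 911.0 J, t = 9.0 s
P = W/t = 911.0/9.0 = 101.2 W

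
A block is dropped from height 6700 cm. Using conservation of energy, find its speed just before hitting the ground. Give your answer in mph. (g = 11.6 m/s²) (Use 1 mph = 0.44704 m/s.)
Convert to SI: h = 67.0 m
mgh = ½mv² ⇒ v = √(2gh) = √(2·11.6·67.0) = 39.4259 m/s = 88.19 mph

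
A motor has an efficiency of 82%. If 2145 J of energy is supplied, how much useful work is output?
W_out = η·W_in = 0.82·2145 = 1758.9 J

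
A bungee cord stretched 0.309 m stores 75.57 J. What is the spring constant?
k = 2·PE/x² = 2·75.57/(0.309)² = 1583 N/m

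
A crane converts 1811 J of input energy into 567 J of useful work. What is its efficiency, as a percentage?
η = W_out/W_in = 567/1811 = 31.31%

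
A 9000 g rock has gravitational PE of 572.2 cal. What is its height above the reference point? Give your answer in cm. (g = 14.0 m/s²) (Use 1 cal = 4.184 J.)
Convert to SI: m = 9.0 kg, PE = 2394.08 J
h = PE/(mg) = 2394.08/(9.0·14.0) = 19.0007 m = 1900 cm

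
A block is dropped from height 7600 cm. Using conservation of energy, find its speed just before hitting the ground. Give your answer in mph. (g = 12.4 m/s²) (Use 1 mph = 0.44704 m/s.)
Convert to SI: h = 76.0 m
mgh = ½mv² ⇒ v = √(2gh) = √(2·12.4·76.0) = 43.41428 m/s = 97.11 mph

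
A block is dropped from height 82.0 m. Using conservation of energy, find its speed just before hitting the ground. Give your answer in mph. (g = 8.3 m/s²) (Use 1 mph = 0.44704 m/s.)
mgh = ½mv² ⇒ v = √(2gh) = √(2·8.3·82.0) = 36.8944 m/s = 82.53 mph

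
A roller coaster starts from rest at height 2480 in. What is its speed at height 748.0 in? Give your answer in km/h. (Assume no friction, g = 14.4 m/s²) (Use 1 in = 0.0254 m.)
Convert to SI: h₁−h₂ = 43.9928 m
mgh₁ = mgh₂ + ½mv² ⇒ v = √(2g(h₁−h₂)) = √(2·14.4·43.9928) = 35.5948 m/s = 128.1 km/h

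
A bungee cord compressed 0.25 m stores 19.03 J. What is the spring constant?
k = 2·PE/x² = 2·19.03/(0.25)² = 609.0 N/m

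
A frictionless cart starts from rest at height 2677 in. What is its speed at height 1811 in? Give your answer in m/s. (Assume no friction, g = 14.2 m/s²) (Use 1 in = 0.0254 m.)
Convert to SI: h₁−h₂ = 21.9964 m
mgh₁ = mgh₂ + ½mv² ⇒ v = √(2g(h₁−h₂)) = √(2·14.2·21.9964) = 24.99 m/s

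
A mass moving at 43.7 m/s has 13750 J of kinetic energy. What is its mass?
m = 2·KE/v² = 2·13750/(43.7)² = 14.4 kg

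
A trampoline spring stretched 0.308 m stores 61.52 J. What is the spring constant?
k = 2·PE/x² = 2·61.52/(0.308)² = 1297 N/m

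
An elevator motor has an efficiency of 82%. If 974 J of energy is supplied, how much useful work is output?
W_out = η·W_in = 0.82·974 = 798.68 J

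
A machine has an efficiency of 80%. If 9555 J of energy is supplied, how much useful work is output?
W_out = η·W_in = 0.8·9555 = 7644.0 J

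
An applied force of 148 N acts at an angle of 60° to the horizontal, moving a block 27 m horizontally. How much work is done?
W = F·d·cosθ = (148)(27)cos(60°) = 1998 J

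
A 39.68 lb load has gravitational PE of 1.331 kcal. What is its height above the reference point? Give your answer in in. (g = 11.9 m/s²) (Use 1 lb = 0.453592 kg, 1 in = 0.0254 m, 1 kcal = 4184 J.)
Convert to SI: m = 17.9985 kg, PE = 5568.9 J
h = PE/(mg) = 5568.9/(17.9985·11.9) = 26.0007 m = 1024 in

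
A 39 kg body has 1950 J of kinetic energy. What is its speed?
v = √(2·KE/m) = √(2·1950/39) = 10.0 m/s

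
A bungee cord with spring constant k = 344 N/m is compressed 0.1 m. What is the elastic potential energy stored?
PE = ½kx² = ½(344)(0.1)² = 1.72 J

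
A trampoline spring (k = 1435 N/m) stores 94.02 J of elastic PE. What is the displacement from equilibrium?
x = √(2·PE/k) = √(2·94.02/1435) = 0.362 m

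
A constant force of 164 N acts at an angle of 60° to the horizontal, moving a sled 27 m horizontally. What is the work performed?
W = F·d·cosθ = (164)(27)cos(60°) = 2214 J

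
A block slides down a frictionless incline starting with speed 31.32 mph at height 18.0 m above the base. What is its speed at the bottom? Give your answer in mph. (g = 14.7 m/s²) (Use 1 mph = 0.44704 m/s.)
Convert to SI: v₀ = 14.0013 m/s, h = 18.0 m
½mv₀² + mgh = ½mv² ⇒ v = √(v₀² + 2gh) = √(14.0013² + 2·14.7·18.0) = 26.9302 m/s = 60.24 mph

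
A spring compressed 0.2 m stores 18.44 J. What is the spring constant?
k = 2·PE/x² = 2·18.44/(0.2)² = 922.0 N/m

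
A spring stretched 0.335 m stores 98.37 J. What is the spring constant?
k = 2·PE/x² = 2·98.37/(0.335)² = 1753 N/m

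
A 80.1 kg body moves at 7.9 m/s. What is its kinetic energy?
KE = ½mv² = ½(80.1)(7.9)² = 2500 J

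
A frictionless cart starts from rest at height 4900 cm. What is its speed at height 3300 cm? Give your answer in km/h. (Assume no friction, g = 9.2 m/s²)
Convert to SI: h₁−h₂ = 16.0 m
mgh₁ = mgh₂ + ½mv² ⇒ v = √(2g(h₁−h₂)) = √(2·9.2·16.0) = 17.1581 m/s = 61.77 km/h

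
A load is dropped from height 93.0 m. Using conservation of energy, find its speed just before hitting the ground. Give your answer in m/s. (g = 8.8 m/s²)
mgh = ½mv² ⇒ v = √(2gh) = √(2·8.8·93.0) = 40.46 m/s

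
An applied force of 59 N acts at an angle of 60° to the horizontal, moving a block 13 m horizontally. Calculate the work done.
W = F·d·cosθ = (59)(13)cos(60°) = 383.5 J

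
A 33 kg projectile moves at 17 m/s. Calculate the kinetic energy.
KE = ½mv² = ½(33)(17)² = 4768.5 J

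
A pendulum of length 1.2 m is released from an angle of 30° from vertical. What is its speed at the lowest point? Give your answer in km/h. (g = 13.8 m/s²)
h = L(1 − cosθ) = 1.2(1 − cos30°) = 0.16077 m
v = √(2gh) = √(2·13.8·0.16077) = 2.10648 m/s = 7.583 km/h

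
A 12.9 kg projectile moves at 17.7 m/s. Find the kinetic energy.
KE = ½mv² = ½(12.9)(17.7)² = 2021 J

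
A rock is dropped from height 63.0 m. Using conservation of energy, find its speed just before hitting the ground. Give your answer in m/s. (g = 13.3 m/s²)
mgh = ½mv² ⇒ v = √(2gh) = √(2·13.3·63.0) = 40.94 m/s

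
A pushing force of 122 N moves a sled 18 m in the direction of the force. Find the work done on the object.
W = F·d = (122)(18) = 2196 J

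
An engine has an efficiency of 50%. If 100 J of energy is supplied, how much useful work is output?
W_out = η·W_in = 0.5·100 = 50.0 J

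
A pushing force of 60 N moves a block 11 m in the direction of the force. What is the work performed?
W = F·d = (60)(11) = 660.0 J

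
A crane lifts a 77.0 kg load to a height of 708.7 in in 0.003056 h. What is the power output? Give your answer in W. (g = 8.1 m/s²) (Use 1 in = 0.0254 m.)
Convert to SI: m = 77.0 kg, h = 18.001 m, t = 11.0016 s
P = mgh/t = (77.0)(8.1)(18.001)/11.0016 = 1021 W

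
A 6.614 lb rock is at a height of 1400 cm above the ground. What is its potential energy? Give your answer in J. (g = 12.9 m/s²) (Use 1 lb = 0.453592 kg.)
Convert to SI: m = 3.00006 kg, h = 14.0 m
PE = mgh = (3.00006)(12.9)(14.0) = 541.8 J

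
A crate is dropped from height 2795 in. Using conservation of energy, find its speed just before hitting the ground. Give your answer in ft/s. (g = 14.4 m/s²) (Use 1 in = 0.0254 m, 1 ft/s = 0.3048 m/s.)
Convert to SI: h = 70.993 m
mgh = ½mv² ⇒ v = √(2gh) = √(2·14.4·70.993) = 45.2172 m/s = 148.4 ft/s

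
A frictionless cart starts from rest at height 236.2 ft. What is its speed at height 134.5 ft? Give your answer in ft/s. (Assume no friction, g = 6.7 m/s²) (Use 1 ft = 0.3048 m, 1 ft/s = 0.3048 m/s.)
Convert to SI: h₁−h₂ = 30.9982 m
mgh₁ = mgh₂ + ½mv² ⇒ v = √(2g(h₁−h₂)) = √(2·6.7·30.9982) = 20.3808 m/s = 66.87 ft/s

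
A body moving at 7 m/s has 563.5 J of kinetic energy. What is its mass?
m = 2·KE/v² = 2·563.5/(7)² = 23.0 kg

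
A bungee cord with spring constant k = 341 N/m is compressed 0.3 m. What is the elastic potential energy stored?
PE = ½kx² = ½(341)(0.3)² = 15.35 J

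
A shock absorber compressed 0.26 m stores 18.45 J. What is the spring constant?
k = 2·PE/x² = 2·18.45/(0.26)² = 545.9 N/m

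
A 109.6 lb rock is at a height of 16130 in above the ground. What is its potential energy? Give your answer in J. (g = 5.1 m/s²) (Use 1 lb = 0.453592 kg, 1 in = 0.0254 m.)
Convert to SI: m = 49.7137 kg, h = 409.702 m
PE = mgh = (49.7137)(5.1)(409.702) = 103900 J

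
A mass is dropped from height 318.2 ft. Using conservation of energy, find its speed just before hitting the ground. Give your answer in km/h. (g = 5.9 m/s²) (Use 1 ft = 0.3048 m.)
Convert to SI: h = 96.9874 m
mgh = ½mv² ⇒ v = √(2gh) = √(2·5.9·96.9874) = 33.8297 m/s = 121.8 km/h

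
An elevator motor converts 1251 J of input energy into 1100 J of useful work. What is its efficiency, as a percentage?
η = W_out/W_in = 1100/1251 = 87.93%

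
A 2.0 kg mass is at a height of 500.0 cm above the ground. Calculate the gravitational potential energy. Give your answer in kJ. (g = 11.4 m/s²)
Convert to SI: m = 2.0 kg, h = 5.0 m
PE = mgh = (2.0)(11.4)(5.0) = 114.0 J = 0.114 kJ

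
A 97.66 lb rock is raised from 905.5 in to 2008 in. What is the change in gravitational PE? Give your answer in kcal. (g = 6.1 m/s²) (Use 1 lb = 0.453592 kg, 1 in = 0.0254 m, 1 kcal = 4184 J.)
Convert to SI: m = 44.2978 kg, Δh = 28.0035 m
ΔPE = mgΔh = (44.2978)(6.1)(28.0035) = 7567.01 J = 1.809 kcal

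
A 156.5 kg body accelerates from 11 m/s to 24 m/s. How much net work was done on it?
W = ΔKE = ½m(v₂² − v₁²) = ½(156.5)(24² − 11²) = 35603.75 J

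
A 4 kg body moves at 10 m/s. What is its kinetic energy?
KE = ½mv² = ½(4)(10)² = 200.0 J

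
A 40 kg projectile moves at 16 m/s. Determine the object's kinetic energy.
KE = ½mv² = ½(40)(16)² = 5120.0 J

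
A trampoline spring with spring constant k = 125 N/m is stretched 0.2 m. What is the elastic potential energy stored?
PE = ½kx² = ½(125)(0.2)² = 2.5 J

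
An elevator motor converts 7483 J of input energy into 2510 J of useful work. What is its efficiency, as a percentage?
η = W_out/W_in = 2510/7483 = 33.54%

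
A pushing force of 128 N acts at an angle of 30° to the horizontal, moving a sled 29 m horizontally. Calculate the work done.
W = F·d·cosθ = (128)(29)cos(30°) = 3215 J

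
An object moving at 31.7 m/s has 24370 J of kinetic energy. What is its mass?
m = 2·KE/v² = 2·24370/(31.7)² = 48.5 kg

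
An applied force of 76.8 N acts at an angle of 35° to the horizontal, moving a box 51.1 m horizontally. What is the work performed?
W = F·d·cosθ = (76.8)(51.1)cos(35°) = 3215 J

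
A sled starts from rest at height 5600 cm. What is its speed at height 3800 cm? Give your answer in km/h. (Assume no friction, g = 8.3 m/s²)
Convert to SI: h₁−h₂ = 18.0 m
mgh₁ = mgh₂ + ½mv² ⇒ v = √(2g(h₁−h₂)) = √(2·8.3·18.0) = 17.2858 m/s = 62.23 km/h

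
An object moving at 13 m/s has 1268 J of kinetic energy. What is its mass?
m = 2·KE/v² = 2·1268/(13)² = 15.01 kg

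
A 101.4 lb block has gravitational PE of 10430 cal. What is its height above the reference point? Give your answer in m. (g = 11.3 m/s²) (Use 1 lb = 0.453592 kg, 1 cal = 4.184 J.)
Convert to SI: m = 45.9942 kg, PE = 43639.1 J
h = PE/(mg) = 43639.1/(45.9942·11.3) = 83.96 m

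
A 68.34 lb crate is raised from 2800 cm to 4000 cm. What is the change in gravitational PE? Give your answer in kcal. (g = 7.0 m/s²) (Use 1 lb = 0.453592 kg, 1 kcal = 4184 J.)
Convert to SI: m = 30.9985 kg, Δh = 12.0 m
ΔPE = mgΔh = (30.9985)(7.0)(12.0) = 2603.87 J = 0.6223 kcal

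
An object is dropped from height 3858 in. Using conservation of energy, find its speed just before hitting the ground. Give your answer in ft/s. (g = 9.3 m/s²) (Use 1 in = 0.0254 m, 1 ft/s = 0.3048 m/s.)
Convert to SI: h = 97.9932 m
mgh = ½mv² ⇒ v = √(2gh) = √(2·9.3·97.9932) = 42.6928 m/s = 140.1 ft/s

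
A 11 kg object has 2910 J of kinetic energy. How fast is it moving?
v = √(2·KE/m) = √(2·2910/11) = 23.0 m/s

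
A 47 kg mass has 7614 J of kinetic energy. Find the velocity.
v = √(2·KE/m) = √(2·7614/47) = 18.0 m/s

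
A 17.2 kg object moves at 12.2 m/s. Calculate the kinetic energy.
KE = ½mv² = ½(17.2)(12.2)² = 1280 J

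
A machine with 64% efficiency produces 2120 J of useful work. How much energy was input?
W_in = W_out/η = 2120/0.64 = 3313 J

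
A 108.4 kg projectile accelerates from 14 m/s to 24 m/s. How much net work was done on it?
W = ΔKE = ½m(v₂² − v₁²) = ½(108.4)(24² − 14²) = 20596.0 J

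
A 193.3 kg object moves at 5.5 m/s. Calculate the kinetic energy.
KE = ½mv² = ½(193.3)(5.5)² = 2924 J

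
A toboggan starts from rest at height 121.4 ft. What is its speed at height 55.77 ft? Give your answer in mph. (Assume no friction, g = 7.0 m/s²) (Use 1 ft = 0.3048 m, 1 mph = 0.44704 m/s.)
Convert to SI: h₁−h₂ = 20.004 m
mgh₁ = mgh₂ + ½mv² ⇒ v = √(2g(h₁−h₂)) = √(2·7.0·20.004) = 16.7349 m/s = 37.43 mph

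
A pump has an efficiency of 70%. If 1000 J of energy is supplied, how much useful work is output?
W_out = η·W_in = 0.7·1000 = 700.0 J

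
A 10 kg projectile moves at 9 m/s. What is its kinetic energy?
KE = ½mv² = ½(10)(9)² = 405.0 J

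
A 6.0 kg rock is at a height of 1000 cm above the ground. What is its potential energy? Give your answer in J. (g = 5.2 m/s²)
Convert to SI: m = 6.0 kg, h = 10.0 m
PE = mgh = (6.0)(5.2)(10.0) = 312.0 J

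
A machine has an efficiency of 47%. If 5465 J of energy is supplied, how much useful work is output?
W_out = η·W_in = 0.47·5465 = 2568.55 J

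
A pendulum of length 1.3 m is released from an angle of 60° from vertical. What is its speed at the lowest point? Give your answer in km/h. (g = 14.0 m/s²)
h = L(1 − cosθ) = 1.3(1 − cos60°) = 0.65 m
v = √(2gh) = √(2·14.0·0.65) = 4.26615 m/s = 15.36 km/h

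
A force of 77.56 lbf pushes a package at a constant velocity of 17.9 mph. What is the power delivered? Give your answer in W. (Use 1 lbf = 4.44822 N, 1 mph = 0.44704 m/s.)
Convert to SI: F = 345.004 N, v = 8.00202 m/s
P = Fv = (345.004)(8.00202) = 2761 W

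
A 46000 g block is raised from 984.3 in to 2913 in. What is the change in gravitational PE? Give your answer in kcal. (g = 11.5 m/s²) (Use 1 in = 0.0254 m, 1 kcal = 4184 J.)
Convert to SI: m = 46.0 kg, Δh = 48.989 m
ΔPE = mgΔh = (46.0)(11.5)(48.989) = 25915.2 J = 6.194 kcal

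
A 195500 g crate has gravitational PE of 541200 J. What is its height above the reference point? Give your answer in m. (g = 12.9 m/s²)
Convert to SI: m = 195.5 kg, PE = 541200 J
h = PE/(mg) = 541200/(195.5·12.9) = 214.6 m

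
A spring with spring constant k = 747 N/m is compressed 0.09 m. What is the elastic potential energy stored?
PE = ½kx² = ½(747)(0.09)² = 3.025 J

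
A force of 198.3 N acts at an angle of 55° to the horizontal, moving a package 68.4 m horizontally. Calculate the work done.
W = F·d·cosθ = (198.3)(68.4)cos(55°) = 7780 J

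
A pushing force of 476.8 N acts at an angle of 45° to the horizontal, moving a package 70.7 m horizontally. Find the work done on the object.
W = F·d·cosθ = (476.8)(70.7)cos(45°) = 23840 J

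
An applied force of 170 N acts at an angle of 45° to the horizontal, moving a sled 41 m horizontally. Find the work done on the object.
W = F·d·cosθ = (170)(41)cos(45°) = 4929 J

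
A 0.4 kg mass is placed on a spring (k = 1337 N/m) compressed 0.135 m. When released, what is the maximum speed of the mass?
½kx² = ½mv² ⇒ v = x√(k/m) = (0.135)√(1337/0.4) = 7.805 m/s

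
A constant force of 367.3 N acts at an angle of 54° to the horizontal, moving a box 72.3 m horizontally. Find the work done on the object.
W = F·d·cosθ = (367.3)(72.3)cos(54°) = 15610 J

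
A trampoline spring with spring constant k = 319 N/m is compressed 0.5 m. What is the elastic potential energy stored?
PE = ½kx² = ½(319)(0.5)² = 39.88 J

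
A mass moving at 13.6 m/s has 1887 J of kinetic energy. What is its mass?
m = 2·KE/v² = 2·1887/(13.6)² = 20.4 kg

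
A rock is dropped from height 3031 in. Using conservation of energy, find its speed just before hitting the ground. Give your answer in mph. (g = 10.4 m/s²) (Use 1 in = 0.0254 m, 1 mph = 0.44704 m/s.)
Convert to SI: h = 76.9874 m
mgh = ½mv² ⇒ v = √(2gh) = √(2·10.4·76.9874) = 40.0167 m/s = 89.51 mph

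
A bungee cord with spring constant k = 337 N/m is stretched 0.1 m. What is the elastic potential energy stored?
PE = ½kx² = ½(337)(0.1)² = 1.685 J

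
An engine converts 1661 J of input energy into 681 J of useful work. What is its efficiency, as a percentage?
η = W_out/W_in = 681/1661 = 41.0%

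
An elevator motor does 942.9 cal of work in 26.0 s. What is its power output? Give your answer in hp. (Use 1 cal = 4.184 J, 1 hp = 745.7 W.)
Convert to SI: W = 3945.09 J, t = 26.0 s
P = W/t = 3945.09/26.0 = 151.734 W = 0.2035 hp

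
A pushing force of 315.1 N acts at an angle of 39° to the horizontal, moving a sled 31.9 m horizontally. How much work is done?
W = F·d·cosθ = (315.1)(31.9)cos(39°) = 7812 J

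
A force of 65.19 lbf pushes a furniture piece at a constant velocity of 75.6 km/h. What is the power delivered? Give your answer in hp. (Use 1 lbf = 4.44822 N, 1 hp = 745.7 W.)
Convert to SI: F = 289.979 N, v = 21.0 m/s
P = Fv = (289.979)(21.0) = 6089.57 W = 8.166 hp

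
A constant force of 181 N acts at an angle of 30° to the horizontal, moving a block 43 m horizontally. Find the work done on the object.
W = F·d·cosθ = (181)(43)cos(30°) = 6740 J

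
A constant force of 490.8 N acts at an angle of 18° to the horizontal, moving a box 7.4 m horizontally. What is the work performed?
W = F·d·cosθ = (490.8)(7.4)cos(18°) = 3454 J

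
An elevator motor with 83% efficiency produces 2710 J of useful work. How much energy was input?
W_in = W_out/η = 2710/0.83 = 3265 J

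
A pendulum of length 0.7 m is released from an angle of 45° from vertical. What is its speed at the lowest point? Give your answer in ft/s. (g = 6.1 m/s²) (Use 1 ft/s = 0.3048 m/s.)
h = L(1 − cosθ) = 0.7(1 − cos45°) = 0.205025 m
v = √(2gh) = √(2·6.1·0.205025) = 1.58155 m/s = 5.189 ft/s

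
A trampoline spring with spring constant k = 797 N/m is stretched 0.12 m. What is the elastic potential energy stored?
PE = ½kx² = ½(797)(0.12)² = 5.738 J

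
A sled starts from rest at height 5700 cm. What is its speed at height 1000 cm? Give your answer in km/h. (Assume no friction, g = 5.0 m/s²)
Convert to SI: h₁−h₂ = 47.0 m
mgh₁ = mgh₂ + ½mv² ⇒ v = √(2g(h₁−h₂)) = √(2·5.0·47.0) = 21.6795 m/s = 78.05 km/h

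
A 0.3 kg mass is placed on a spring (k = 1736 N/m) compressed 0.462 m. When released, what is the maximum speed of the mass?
½kx² = ½mv² ⇒ v = x√(k/m) = (0.462)√(1736/0.3) = 35.14 m/s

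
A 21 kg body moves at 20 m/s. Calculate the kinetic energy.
KE = ½mv² = ½(21)(20)² = 4200.0 J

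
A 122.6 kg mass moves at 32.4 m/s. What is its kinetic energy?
KE = ½mv² = ½(122.6)(32.4)² = 64350 J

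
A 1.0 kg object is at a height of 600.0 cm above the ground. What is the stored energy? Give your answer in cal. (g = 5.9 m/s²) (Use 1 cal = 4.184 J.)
Convert to SI: m = 1.0 kg, h = 6.0 m
PE = mgh = (1.0)(5.9)(6.0) = 35.4 J = 8.461 cal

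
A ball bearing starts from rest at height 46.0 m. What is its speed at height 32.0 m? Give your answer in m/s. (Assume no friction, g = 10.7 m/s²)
mgh₁ = mgh₂ + ½mv² ⇒ v = √(2g(h₁−h₂)) = √(2·10.7·14.0) = 17.31 m/s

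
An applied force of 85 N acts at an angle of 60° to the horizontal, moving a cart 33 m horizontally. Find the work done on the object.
W = F·d·cosθ = (85)(33)cos(60°) = 1403 J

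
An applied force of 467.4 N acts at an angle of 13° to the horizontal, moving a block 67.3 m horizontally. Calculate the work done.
W = F·d·cosθ = (467.4)(67.3)cos(13°) = 30650 J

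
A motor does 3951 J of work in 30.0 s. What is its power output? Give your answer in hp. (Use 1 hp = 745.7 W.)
P = W/t = 3951.0/30.0 = 131.7 W = 0.1766 hp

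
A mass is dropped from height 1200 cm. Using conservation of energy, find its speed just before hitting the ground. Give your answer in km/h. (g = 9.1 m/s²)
Convert to SI: h = 12.0 m
mgh = ½mv² ⇒ v = √(2gh) = √(2·9.1·12.0) = 14.7784 m/s = 53.2 km/h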